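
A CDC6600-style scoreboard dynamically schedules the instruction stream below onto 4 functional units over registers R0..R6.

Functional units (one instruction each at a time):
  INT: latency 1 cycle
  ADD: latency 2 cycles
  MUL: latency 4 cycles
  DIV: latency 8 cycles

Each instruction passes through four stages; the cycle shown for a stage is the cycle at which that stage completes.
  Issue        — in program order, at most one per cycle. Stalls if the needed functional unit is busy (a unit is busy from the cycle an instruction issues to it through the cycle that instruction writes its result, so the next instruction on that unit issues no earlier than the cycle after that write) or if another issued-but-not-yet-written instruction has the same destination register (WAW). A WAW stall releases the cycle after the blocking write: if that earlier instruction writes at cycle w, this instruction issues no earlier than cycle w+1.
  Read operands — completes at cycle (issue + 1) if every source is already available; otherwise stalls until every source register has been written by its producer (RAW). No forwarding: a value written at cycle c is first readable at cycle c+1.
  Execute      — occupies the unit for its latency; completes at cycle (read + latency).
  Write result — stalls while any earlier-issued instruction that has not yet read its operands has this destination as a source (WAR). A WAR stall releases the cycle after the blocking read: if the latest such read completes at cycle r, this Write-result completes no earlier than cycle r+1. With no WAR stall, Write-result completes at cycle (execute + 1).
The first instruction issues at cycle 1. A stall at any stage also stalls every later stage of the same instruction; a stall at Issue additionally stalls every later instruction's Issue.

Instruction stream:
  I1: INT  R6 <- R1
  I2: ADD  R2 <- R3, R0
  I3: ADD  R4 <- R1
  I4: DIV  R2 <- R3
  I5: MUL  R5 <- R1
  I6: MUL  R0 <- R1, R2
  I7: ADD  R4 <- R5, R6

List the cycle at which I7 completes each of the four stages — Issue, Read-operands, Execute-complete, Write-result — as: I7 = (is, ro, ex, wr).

I7 = (17, 18, 20, 21)

  I1 | 1 | 2 | 3 | 4
  I2 | 2 | 3 | 5 | 6
  I3 | 7 | 8 | 10 | 11   struct: ADD busy until I2 writes@6
  I4 | 8 | 9 | 17 | 18
  I5 | 9 | 10 | 14 | 15
  I6 | 16 | 19 | 23 | 24   struct: MUL busy until I5 writes@15 · RAW R2: wait I4 write@18
  I7 | 17 | 18 | 20 | 21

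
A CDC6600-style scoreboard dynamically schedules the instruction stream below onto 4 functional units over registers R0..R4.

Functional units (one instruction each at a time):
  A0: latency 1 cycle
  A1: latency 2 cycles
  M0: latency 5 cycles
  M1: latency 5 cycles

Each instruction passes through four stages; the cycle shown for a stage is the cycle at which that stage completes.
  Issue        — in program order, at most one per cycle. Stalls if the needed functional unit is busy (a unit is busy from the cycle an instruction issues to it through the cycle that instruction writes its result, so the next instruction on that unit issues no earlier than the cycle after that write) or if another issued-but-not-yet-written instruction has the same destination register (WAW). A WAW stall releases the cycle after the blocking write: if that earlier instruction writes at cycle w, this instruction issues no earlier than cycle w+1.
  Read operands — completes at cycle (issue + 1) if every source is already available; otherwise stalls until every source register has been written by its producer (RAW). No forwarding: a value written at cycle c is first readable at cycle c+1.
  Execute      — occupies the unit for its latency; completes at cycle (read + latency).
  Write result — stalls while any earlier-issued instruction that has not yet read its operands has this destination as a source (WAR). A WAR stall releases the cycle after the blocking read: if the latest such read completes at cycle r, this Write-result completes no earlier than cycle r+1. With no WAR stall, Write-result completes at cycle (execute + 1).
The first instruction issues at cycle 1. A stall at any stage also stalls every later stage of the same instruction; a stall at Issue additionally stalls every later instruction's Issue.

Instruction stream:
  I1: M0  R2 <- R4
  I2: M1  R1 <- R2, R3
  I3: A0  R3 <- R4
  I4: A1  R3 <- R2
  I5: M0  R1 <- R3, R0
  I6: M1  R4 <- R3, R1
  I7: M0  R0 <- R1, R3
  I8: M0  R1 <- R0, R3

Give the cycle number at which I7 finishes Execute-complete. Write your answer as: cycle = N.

  I1 | 1 | 2 | 7 | 8
  I2 | 2 | 9 | 14 | 15   RAW R2: wait I1 write@8
  I3 | 3 | 4 | 5 | 10   WAR R3: wait I2 read@9
  I4 | 11 | 12 | 14 | 15   WAW R3: wait I3 write@10
  I5 | 16 | 17 | 22 | 23   WAW R1: wait I2 write@15
  I6 | 17 | 24 | 29 | 30   RAW R1: wait I5 write@23
  I7 | 24 | 25 | 30 | 31   struct: M0 busy until I5 writes@23
  I8 | 32 | 33 | 38 | 39   struct: M0 busy until I7 writes@31

cycle = 30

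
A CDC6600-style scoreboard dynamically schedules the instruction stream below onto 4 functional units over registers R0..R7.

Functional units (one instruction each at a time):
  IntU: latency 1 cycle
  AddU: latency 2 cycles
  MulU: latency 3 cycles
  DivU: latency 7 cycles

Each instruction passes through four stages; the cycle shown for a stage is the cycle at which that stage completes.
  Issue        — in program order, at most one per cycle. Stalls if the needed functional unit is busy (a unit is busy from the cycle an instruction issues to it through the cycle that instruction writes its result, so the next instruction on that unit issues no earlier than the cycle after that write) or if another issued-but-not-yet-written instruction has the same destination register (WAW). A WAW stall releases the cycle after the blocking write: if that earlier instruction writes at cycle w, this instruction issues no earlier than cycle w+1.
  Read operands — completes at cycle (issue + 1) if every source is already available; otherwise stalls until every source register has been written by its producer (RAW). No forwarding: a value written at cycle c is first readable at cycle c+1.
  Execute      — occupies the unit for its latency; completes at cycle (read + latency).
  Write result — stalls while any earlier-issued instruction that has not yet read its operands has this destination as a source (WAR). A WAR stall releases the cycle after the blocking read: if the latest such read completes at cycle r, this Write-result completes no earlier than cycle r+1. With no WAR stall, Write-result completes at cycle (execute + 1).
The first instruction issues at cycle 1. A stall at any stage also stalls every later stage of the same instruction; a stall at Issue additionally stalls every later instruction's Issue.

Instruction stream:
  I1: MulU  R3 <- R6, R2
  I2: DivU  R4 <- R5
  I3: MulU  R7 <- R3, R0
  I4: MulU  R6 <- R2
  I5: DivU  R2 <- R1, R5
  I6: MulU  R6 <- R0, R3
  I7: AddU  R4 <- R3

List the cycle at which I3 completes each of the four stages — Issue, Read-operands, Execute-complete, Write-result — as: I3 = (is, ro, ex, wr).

[1] I1 issues→MulU
[2] I1 reads | I2 issues→DivU
[3] I2 reads
[5] I1 exec-done
[6] I1 writes R3
[7] I3 issues→MulU
[8] I3 reads
[10] I2 exec-done
[11] I2 writes R4 | I3 exec-done
[12] I3 writes R7
[13] I4 issues→MulU
[14] I4 reads | I5 issues→DivU
[15] I5 reads
[17] I4 exec-done
[18] I4 writes R6
[19] I6 issues→MulU
[20] I6 reads | I7 issues→AddU
[21] I7 reads
[22] I5 exec-done
[23] I5 writes R2 | I6 exec-done | I7 exec-done
[24] I6 writes R6 | I7 writes R4

I3 = (7, 8, 11, 12)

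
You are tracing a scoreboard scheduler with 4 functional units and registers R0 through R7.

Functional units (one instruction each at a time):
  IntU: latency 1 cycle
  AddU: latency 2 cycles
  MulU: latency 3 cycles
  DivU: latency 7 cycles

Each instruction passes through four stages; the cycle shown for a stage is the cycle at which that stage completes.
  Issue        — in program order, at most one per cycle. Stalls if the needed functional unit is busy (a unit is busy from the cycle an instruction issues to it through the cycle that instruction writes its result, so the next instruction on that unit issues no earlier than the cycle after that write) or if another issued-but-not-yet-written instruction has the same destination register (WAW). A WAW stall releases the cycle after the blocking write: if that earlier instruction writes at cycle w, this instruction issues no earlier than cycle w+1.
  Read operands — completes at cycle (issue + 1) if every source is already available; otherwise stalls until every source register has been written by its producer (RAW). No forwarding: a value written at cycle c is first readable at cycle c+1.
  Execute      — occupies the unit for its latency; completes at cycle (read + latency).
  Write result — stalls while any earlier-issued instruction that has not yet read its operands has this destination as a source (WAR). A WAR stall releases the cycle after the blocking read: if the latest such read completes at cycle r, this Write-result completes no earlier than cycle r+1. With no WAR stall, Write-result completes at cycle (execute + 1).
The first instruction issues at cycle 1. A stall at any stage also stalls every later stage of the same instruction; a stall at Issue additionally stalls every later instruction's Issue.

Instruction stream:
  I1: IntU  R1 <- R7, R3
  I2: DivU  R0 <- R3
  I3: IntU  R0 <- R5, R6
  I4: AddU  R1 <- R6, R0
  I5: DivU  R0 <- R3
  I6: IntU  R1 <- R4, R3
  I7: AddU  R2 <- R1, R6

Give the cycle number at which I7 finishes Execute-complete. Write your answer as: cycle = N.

1) issue 1, read 2, done 3, write 4
2) issue 2, read 3, done 10, write 11
3) issue 12, read 13, done 14, write 15  <WAW R0: wait I2 write@11>
4) issue 13, read 16, done 18, write 19  <RAW R0: wait I3 write@15>
5) issue 16, read 17, done 24, write 25  <WAW R0: wait I3 write@15>
6) issue 20, read 21, done 22, write 23  <WAW R1: wait I4 write@19>
7) issue 21, read 24, done 26, write 27  <RAW R1: wait I6 write@23>

cycle = 26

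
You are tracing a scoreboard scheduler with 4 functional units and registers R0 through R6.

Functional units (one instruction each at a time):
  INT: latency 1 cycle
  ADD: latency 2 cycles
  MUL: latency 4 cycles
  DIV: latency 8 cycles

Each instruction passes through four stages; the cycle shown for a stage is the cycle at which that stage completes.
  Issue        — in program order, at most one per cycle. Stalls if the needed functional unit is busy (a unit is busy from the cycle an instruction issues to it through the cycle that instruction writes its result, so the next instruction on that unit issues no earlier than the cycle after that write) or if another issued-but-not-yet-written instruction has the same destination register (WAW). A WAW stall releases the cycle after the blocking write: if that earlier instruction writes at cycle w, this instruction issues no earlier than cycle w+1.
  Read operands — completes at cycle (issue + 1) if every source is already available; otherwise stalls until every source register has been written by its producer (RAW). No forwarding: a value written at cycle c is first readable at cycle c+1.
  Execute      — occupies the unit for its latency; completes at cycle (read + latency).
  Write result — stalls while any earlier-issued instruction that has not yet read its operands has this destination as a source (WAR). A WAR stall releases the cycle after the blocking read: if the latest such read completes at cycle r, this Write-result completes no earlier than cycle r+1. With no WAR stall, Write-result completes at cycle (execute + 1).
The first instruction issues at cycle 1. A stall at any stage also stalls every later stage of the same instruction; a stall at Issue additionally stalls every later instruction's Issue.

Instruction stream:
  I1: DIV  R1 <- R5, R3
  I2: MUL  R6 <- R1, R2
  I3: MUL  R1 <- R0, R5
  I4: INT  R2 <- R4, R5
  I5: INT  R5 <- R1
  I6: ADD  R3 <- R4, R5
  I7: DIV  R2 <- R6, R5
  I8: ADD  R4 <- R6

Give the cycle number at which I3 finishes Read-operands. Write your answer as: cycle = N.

I1: IS=1 RO=2 EX=10 WR=11
I2: IS=2 RO=12 EX=16 WR=17  [RAW R1: wait I1 write@11]
I3: IS=18 RO=19 EX=23 WR=24  [struct: MUL busy until I2 writes@17]
I4: IS=19 RO=20 EX=21 WR=22
I5: IS=23 RO=25 EX=26 WR=27  [struct: INT busy until I4 writes@22; RAW R1: wait I3 write@24]
I6: IS=24 RO=28 EX=30 WR=31  [RAW R5: wait I5 write@27]
I7: IS=25 RO=28 EX=36 WR=37  [RAW R5: wait I5 write@27]
I8: IS=32 RO=33 EX=35 WR=36  [struct: ADD busy until I6 writes@31]

cycle = 19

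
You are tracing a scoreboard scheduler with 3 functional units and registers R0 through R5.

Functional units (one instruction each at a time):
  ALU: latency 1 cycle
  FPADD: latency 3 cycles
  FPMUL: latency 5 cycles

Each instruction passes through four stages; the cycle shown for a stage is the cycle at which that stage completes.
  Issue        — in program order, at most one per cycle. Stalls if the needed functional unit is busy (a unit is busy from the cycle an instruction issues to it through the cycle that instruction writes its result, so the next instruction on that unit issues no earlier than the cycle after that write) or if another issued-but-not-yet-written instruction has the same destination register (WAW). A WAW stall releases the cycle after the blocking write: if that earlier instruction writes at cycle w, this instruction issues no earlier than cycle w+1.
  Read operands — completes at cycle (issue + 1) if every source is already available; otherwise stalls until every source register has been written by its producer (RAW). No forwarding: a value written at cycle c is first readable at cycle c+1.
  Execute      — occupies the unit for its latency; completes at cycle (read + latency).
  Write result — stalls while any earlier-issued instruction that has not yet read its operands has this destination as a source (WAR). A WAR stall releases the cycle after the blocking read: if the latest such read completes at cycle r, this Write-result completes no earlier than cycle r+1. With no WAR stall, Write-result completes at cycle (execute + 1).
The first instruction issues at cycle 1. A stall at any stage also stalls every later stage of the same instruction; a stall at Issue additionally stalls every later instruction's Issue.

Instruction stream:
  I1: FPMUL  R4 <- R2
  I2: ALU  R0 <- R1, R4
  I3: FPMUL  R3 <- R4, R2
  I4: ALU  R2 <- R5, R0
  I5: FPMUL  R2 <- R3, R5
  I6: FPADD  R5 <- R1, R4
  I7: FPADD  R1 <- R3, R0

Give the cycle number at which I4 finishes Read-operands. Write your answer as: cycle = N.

[1] I1 dispatched to FPMUL
[2] I1 operands ready, I2 dispatched to ALU
[7] I1 complete
[8] R4←I1
[9] I2 operands ready, I3 dispatched to FPMUL
[10] I2 complete, I3 operands ready
[11] R0←I2
[12] I4 dispatched to ALU
[13] I4 operands ready
[14] I4 complete
[15] I3 complete, R2←I4
[16] R3←I3
[17] I5 dispatched to FPMUL
[18] I5 operands ready, I6 dispatched to FPADD
[19] I6 operands ready
[22] I6 complete
[23] I5 complete, R5←I6
[24] R2←I5, I7 dispatched to FPADD
[25] I7 operands ready
[28] I7 complete
[29] R1←I7

cycle = 13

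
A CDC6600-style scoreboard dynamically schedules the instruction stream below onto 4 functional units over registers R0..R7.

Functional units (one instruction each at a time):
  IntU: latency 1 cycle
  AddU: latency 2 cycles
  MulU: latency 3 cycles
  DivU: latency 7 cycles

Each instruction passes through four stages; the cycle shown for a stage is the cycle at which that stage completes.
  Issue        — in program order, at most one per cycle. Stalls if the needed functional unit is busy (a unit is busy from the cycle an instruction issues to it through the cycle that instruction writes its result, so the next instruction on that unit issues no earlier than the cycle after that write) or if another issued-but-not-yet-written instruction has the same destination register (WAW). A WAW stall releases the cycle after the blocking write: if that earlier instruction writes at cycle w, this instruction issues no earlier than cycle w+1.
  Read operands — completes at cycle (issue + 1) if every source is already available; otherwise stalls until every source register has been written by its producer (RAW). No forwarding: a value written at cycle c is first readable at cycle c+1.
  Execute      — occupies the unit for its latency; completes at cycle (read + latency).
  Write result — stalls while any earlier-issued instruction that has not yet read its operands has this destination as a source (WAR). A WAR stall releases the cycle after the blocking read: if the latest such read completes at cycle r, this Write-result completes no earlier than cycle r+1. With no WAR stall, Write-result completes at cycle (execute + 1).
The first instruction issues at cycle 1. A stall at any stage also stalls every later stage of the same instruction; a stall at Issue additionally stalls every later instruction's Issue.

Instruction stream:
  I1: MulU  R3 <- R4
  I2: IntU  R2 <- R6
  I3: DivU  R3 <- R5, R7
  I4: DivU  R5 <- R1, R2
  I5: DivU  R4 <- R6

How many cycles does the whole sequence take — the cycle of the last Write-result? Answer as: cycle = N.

I1: IS=1 RO=2 EX=5 WR=6
I2: IS=2 RO=3 EX=4 WR=5
I3: IS=7 RO=8 EX=15 WR=16  [WAW R3: wait I1 write@6]
I4: IS=17 RO=18 EX=25 WR=26  [struct: DivU busy until I3 writes@16]
I5: IS=27 RO=28 EX=35 WR=36  [struct: DivU busy until I4 writes@26]

cycle = 36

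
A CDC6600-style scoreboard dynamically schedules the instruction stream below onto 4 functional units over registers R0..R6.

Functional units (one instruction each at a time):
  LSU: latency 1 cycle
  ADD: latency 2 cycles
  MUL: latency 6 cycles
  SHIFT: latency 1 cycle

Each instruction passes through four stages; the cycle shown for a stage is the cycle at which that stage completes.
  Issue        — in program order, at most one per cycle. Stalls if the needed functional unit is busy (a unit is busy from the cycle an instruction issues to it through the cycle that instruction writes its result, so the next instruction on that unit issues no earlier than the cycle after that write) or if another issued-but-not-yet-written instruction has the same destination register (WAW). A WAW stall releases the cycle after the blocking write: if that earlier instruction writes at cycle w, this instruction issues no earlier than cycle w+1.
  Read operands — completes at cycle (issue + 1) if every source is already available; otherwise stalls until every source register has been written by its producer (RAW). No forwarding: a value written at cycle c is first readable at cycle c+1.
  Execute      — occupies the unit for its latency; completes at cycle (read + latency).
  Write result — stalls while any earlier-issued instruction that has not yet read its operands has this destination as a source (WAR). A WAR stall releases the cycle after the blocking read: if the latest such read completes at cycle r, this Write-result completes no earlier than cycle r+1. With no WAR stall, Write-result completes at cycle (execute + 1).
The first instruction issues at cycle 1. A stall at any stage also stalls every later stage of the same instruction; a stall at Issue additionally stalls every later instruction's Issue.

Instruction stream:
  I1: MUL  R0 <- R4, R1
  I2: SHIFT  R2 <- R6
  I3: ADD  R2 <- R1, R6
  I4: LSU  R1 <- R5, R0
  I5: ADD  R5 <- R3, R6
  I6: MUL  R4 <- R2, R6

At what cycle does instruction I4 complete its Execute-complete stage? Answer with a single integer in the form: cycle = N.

cycle = 11

I1 -> (1, 2, 8, 9)
I2 -> (2, 3, 4, 5)
I3 -> (6, 7, 9, 10)  // WAW R2: wait I2 write@5
I4 -> (7, 10, 11, 12)  // RAW R0: wait I1 write@9
I5 -> (11, 12, 14, 15)  // struct: ADD busy until I3 writes@10
I6 -> (12, 13, 19, 20)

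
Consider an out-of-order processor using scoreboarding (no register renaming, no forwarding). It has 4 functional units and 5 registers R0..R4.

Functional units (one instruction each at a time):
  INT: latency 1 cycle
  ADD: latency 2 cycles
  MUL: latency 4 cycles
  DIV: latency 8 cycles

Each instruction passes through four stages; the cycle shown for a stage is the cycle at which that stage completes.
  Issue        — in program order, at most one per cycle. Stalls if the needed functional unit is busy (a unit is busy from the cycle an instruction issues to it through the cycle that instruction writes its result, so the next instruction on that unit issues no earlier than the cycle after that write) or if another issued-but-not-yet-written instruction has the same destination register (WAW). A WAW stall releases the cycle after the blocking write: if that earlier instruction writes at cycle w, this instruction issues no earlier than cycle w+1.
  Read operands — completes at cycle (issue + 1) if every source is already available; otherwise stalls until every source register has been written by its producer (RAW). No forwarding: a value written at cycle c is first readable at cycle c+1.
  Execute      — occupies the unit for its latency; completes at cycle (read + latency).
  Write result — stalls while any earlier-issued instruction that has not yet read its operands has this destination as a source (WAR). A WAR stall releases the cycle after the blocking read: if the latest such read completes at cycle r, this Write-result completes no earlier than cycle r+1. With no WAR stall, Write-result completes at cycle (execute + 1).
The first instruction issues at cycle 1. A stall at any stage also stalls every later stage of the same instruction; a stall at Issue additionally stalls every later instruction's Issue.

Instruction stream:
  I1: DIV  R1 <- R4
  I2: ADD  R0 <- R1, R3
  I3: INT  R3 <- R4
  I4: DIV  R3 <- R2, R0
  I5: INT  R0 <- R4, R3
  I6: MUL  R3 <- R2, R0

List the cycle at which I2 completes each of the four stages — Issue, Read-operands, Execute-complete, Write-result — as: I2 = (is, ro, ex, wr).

I2 = (2, 12, 14, 15)

cycle 1: I1 dispatched to DIV
cycle 2: I1 operands ready | I2 dispatched to ADD
cycle 3: I3 dispatched to INT
cycle 4: I3 operands ready
cycle 5: I3 complete
cycle 10: I1 complete
cycle 11: R1←I1
cycle 12: I2 operands ready
cycle 13: R3←I3
cycle 14: I2 complete | I4 dispatched to DIV
cycle 15: R0←I2
cycle 16: I4 operands ready | I5 dispatched to INT
cycle 24: I4 complete
cycle 25: R3←I4
cycle 26: I5 operands ready | I6 dispatched to MUL
cycle 27: I5 complete
cycle 28: R0←I5
cycle 29: I6 operands ready
cycle 33: I6 complete
cycle 34: R3←I6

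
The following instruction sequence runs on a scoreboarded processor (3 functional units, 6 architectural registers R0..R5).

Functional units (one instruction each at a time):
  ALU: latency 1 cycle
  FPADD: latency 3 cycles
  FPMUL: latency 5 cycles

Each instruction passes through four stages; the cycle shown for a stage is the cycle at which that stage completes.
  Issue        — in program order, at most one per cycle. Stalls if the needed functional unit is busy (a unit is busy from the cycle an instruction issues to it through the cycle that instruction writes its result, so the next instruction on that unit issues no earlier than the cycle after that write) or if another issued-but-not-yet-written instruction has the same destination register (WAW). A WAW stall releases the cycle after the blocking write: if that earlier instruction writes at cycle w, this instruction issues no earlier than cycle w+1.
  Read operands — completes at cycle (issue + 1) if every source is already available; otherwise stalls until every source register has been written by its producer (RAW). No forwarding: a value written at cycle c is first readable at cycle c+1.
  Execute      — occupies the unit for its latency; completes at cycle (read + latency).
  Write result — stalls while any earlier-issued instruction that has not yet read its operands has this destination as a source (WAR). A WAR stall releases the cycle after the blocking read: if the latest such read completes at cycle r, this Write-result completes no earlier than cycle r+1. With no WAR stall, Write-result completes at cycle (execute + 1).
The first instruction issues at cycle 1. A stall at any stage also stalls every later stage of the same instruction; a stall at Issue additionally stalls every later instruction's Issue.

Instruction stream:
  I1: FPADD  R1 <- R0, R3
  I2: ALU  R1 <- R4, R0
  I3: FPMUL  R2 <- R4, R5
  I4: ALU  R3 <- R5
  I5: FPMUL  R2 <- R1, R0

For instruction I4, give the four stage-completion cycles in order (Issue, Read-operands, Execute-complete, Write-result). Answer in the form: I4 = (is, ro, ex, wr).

1) issue 1, read 2, done 5, write 6
2) issue 7, read 8, done 9, write 10  <WAW R1: wait I1 write@6>
3) issue 8, read 9, done 14, write 15
4) issue 11, read 12, done 13, write 14  <struct: ALU busy until I2 writes@10>
5) issue 16, read 17, done 22, write 23  <struct: FPMUL busy until I3 writes@15>

I4 = (11, 12, 13, 14)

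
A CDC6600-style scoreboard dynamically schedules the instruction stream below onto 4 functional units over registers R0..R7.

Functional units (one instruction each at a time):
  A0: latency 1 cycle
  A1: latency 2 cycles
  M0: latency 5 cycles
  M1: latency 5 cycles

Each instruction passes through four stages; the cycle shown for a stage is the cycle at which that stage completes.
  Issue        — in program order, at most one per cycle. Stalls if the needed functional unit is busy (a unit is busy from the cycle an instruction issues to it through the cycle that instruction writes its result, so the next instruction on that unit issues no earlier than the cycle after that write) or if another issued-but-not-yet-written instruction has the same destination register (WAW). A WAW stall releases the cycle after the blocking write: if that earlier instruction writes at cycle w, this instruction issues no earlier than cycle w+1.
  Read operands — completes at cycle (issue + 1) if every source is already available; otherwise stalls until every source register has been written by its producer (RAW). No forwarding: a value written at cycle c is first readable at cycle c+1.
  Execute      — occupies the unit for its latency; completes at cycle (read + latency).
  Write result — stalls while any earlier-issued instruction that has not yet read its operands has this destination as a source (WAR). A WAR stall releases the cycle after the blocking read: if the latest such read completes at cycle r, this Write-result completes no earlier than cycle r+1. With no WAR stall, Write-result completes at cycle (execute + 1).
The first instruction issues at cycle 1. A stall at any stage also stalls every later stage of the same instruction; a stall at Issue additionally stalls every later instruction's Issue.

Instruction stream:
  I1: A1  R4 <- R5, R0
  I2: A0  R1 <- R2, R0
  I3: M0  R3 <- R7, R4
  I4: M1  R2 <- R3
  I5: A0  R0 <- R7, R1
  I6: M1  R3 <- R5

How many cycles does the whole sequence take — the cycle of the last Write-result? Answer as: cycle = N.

[I1] 1/2/4/5
[I2] 2/3/4/5
[I3] 3/6/11/12  (RAW R4: wait I1 write@5)
[I4] 4/13/18/19  (RAW R3: wait I3 write@12)
[I5] 6/7/8/9  (struct: A0 busy until I2 writes@5)
[I6] 20/21/26/27  (struct: M1 busy until I4 writes@19)

cycle = 27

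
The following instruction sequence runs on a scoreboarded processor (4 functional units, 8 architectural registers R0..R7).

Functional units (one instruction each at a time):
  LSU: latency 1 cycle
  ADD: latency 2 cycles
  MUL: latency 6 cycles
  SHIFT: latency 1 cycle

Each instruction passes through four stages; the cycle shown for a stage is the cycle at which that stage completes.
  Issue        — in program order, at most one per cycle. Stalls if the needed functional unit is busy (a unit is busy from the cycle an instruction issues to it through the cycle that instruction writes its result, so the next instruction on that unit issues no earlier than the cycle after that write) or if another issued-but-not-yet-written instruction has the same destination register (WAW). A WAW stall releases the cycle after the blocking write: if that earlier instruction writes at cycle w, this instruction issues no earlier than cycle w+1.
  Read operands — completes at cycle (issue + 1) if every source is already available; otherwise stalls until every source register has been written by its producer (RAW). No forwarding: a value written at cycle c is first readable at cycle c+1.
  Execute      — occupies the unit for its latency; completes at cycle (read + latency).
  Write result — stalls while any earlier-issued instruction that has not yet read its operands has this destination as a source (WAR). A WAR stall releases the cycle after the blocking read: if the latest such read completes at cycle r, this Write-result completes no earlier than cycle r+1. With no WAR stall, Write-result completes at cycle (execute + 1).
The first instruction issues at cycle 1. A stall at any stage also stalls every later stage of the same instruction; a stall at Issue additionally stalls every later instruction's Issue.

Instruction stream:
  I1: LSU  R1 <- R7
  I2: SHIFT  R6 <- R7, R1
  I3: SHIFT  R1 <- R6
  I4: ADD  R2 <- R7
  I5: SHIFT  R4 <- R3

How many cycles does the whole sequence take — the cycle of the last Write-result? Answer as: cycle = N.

cycle = 15

I1 -> (1, 2, 3, 4)
I2 -> (2, 5, 6, 7)  // RAW R1: wait I1 write@4
I3 -> (8, 9, 10, 11)  // struct: SHIFT busy until I2 writes@7
I4 -> (9, 10, 12, 13)
I5 -> (12, 13, 14, 15)  // struct: SHIFT busy until I3 writes@11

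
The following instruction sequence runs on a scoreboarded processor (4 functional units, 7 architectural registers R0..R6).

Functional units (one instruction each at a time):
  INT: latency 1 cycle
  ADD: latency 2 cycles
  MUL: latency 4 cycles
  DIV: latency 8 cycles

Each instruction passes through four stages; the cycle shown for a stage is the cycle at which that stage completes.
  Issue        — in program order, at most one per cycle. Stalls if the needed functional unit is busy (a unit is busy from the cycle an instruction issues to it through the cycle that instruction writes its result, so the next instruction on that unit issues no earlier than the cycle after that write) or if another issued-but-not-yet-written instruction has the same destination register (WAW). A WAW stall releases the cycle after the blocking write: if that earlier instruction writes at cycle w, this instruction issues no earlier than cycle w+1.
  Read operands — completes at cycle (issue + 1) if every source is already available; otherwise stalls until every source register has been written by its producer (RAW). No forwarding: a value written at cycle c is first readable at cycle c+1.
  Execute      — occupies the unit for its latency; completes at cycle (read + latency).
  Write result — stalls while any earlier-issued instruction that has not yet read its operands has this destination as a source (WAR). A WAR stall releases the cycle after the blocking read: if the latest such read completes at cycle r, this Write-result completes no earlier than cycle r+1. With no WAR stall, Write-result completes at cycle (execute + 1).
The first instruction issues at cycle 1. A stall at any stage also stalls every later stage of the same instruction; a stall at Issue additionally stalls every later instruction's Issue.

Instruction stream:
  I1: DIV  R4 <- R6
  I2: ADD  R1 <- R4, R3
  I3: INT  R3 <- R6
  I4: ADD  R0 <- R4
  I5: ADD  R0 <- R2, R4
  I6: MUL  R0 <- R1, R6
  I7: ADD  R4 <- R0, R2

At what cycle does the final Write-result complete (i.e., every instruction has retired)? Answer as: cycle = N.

  I1 | 1 | 2 | 10 | 11
  I2 | 2 | 12 | 14 | 15   RAW R4: wait I1 write@11
  I3 | 3 | 4 | 5 | 13   WAR R3: wait I2 read@12
  I4 | 16 | 17 | 19 | 20   struct: ADD busy until I2 writes@15
  I5 | 21 | 22 | 24 | 25   struct: ADD busy until I4 writes@20
  I6 | 26 | 27 | 31 | 32   WAW R0: wait I5 write@25
  I7 | 27 | 33 | 35 | 36   RAW R0: wait I6 write@32

cycle = 36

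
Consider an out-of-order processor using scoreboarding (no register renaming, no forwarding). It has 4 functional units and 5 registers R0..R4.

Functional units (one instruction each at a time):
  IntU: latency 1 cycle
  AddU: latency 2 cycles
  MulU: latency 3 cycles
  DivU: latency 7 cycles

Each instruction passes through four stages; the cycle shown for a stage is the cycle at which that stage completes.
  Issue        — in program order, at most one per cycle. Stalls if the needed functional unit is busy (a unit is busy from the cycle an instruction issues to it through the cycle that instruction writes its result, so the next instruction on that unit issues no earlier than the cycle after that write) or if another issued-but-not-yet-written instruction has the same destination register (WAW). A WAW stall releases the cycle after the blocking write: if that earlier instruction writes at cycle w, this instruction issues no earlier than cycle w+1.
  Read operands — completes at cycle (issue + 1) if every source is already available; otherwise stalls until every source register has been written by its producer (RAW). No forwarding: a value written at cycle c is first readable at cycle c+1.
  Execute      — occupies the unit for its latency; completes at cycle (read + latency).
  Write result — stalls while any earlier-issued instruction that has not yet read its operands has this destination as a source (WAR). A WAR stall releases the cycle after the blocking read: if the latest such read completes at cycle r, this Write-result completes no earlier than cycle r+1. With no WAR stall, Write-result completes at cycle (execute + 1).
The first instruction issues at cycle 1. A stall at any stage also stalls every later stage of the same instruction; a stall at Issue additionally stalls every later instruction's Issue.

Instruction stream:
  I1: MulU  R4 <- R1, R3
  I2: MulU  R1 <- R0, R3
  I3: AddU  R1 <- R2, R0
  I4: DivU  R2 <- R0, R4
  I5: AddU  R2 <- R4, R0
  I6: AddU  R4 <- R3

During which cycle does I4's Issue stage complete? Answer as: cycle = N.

I1  is:1  ro:2  ex:5  wr:6
I2  is:7  ro:8  ex:11  wr:12  — struct: MulU busy until I1 writes@6
I3  is:13  ro:14  ex:16  wr:17  — WAW R1: wait I2 write@12
I4  is:14  ro:15  ex:22  wr:23
I5  is:24  ro:25  ex:27  wr:28  — WAW R2: wait I4 write@23
I6  is:29  ro:30  ex:32  wr:33  — struct: AddU busy until I5 writes@28

cycle = 14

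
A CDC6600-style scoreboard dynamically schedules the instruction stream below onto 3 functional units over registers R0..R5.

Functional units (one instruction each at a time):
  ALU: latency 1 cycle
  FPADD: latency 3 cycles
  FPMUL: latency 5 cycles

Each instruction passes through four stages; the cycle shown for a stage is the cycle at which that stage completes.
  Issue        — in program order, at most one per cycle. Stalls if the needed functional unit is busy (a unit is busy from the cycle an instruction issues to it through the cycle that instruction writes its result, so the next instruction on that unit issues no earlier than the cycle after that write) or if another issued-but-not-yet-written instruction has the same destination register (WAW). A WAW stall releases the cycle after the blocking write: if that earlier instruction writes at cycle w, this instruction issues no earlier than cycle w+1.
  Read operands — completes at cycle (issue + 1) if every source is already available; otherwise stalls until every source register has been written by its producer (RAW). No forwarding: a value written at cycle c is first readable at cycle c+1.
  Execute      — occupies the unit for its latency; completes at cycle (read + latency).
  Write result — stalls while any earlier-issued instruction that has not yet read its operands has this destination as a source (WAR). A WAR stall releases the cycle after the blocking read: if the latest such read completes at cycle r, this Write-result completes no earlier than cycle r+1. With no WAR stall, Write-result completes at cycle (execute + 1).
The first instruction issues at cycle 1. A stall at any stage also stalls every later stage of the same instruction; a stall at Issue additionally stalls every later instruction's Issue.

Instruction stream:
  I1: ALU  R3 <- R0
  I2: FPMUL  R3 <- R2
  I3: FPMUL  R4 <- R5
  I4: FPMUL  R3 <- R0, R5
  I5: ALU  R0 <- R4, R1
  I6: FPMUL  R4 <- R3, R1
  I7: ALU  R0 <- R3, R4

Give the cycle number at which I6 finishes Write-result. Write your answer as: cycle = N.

t=1  issue I1 (ALU)
t=2  I1 read-ops
t=3  I1 finished on ALU
t=4  I1→R3
t=5  issue I2 (FPMUL)
t=6  I2 read-ops
t=11  I2 finished on FPMUL
t=12  I2→R3
t=13  issue I3 (FPMUL)
t=14  I3 read-ops
t=19  I3 finished on FPMUL
t=20  I3→R4
t=21  issue I4 (FPMUL)
t=22  I4 read-ops · issue I5 (ALU)
t=23  I5 read-ops
t=24  I5 finished on ALU
t=25  I5→R0
t=27  I4 finished on FPMUL
t=28  I4→R3
t=29  issue I6 (FPMUL)
t=30  I6 read-ops · issue I7 (ALU)
t=35  I6 finished on FPMUL
t=36  I6→R4
t=37  I7 read-ops
t=38  I7 finished on ALU
t=39  I7→R0

cycle = 36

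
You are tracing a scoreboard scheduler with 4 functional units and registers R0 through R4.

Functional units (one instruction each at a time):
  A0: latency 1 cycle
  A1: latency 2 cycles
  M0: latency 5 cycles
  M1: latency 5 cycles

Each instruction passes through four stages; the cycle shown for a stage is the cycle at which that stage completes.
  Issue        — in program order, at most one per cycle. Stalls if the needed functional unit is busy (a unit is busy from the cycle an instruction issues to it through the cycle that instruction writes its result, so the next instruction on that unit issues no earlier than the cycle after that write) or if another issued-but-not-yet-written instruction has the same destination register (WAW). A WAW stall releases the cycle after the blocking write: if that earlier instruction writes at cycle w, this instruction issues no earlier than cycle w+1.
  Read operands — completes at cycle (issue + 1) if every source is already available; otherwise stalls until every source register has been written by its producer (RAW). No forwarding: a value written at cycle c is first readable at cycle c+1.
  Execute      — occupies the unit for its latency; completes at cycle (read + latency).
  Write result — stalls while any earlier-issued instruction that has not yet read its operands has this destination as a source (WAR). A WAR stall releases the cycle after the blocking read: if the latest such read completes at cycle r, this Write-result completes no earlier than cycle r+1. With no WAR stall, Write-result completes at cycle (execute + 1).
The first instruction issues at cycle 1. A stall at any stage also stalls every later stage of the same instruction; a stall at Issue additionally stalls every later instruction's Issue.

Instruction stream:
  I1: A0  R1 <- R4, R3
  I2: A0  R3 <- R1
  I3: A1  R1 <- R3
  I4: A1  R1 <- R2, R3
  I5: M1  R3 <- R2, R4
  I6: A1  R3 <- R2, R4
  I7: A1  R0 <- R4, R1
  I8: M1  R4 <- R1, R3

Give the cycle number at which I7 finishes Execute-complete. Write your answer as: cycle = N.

I1 -> (1, 2, 3, 4)
I2 -> (5, 6, 7, 8)  // struct: A0 busy until I1 writes@4
I3 -> (6, 9, 11, 12)  // RAW R3: wait I2 write@8
I4 -> (13, 14, 16, 17)  // struct: A1 busy until I3 writes@12
I5 -> (14, 15, 20, 21)
I6 -> (22, 23, 25, 26)  // WAW R3: wait I5 write@21
I7 -> (27, 28, 30, 31)  // struct: A1 busy until I6 writes@26
I8 -> (28, 29, 34, 35)

cycle = 30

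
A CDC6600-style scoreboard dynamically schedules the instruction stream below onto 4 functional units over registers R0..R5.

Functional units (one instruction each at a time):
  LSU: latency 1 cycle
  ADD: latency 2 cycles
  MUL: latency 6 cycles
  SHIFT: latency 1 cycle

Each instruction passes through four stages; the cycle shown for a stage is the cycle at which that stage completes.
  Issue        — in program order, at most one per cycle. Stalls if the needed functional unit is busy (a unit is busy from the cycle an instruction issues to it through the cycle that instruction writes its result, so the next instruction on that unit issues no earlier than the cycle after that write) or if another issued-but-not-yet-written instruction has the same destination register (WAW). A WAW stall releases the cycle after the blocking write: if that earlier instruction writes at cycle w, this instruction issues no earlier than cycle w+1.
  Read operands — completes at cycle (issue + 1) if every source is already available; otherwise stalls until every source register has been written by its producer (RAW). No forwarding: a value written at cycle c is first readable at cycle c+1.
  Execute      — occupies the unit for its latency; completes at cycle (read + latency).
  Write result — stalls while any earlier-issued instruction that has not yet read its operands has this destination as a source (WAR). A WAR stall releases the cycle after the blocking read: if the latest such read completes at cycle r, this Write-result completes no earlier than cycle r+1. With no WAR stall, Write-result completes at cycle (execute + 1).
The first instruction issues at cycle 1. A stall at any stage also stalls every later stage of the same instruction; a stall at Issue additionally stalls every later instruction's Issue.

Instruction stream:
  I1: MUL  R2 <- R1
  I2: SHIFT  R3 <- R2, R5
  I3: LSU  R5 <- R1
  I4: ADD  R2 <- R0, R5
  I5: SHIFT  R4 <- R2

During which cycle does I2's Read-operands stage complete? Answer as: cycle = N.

cycle = 10

t=1  I1→MUL
t=2  I1 RO, I2→SHIFT
t=3  I3→LSU
t=4  I3 RO
t=5  I3 EX
t=8  I1 EX
t=9  I1 WR R2
t=10  I2 RO, I4→ADD
t=11  I2 EX, I3 WR R5
t=12  I2 WR R3, I4 RO
t=13  I5→SHIFT
t=14  I4 EX
t=15  I4 WR R2
t=16  I5 RO
t=17  I5 EX
t=18  I5 WR R4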